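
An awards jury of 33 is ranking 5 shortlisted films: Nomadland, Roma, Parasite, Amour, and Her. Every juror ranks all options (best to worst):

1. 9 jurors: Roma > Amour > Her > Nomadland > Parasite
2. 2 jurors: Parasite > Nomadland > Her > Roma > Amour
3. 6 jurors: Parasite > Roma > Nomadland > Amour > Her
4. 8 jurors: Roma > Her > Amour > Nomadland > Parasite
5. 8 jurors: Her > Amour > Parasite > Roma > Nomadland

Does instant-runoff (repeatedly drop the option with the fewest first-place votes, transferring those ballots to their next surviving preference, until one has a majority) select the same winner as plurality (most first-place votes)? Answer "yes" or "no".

Instant-runoff — R1 Nomadland 0, Roma 17, Parasite 8, Amour 0, Her 8 (Roma winner). Winner: Roma.
Plurality — first-place votes: Nomadland 0, Roma 17, Parasite 8, Amour 0, Her 8. Winner: Roma.
The two methods agree.

yes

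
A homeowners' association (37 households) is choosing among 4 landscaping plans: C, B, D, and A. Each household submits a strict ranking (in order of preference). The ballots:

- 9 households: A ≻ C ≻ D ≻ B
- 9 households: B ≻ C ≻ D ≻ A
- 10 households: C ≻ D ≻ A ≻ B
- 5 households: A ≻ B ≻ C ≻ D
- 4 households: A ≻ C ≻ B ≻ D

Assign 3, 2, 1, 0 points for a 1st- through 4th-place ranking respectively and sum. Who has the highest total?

C: 9·2 + 9·2 + 10·3 + 5·1 + 4·2 = 79
B: 9·0 + 9·3 + 10·0 + 5·2 + 4·1 = 41
D: 9·1 + 9·1 + 10·2 + 5·0 + 4·0 = 38
A: 9·3 + 9·0 + 10·1 + 5·3 + 4·3 = 64
C has the highest Borda score (79).

C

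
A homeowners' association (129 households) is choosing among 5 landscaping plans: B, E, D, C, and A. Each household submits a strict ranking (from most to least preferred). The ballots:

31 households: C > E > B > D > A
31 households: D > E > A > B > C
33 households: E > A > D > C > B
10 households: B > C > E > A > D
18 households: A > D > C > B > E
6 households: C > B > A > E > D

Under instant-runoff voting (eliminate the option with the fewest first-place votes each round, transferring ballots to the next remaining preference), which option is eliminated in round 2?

Round 1: B 10, E 33, D 31, C 37, A 18. Eliminate B.
Round 2: E 33, D 31, C 47, A 18. Eliminate A.

A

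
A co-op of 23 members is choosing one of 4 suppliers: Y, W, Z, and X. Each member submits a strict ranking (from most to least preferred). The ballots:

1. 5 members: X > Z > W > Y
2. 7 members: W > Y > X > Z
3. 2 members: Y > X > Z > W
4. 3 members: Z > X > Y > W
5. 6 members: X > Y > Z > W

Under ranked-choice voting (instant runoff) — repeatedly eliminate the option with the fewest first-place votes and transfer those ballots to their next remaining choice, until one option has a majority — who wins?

X

Round 1: Y 2, W 7, Z 3, X 11. Eliminate Y.
Round 2: W 7, Z 3, X 13. X has a majority.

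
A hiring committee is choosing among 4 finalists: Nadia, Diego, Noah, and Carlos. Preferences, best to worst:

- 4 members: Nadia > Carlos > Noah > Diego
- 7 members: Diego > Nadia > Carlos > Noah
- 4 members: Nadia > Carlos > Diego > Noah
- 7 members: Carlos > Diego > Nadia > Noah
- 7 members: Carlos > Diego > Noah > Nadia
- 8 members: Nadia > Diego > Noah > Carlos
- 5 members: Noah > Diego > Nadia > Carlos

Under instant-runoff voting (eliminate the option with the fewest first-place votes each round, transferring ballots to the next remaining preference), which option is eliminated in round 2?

Diego

Round 1: Nadia 16, Diego 7, Noah 5, Carlos 14. Eliminate Noah.
Round 2: Nadia 16, Diego 12, Carlos 14. Eliminate Diego.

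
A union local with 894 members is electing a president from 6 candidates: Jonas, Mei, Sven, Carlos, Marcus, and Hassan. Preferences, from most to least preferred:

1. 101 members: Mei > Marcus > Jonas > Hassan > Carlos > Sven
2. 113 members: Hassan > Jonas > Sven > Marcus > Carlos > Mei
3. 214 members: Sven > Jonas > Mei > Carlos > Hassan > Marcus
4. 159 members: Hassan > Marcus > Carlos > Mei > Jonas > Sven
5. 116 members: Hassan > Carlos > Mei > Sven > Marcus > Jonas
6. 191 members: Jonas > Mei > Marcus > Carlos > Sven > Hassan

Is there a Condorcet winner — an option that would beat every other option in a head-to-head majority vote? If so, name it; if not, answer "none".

Jonas

Jonas vs Mei: 518–376 for Jonas.
Jonas vs Sven: 564–330 for Jonas.
Jonas vs Carlos: 619–275 for Jonas.
Jonas vs Marcus: 518–376 for Jonas.
Jonas vs Hassan: 506–388 for Jonas.
Jonas beats every other option head-to-head.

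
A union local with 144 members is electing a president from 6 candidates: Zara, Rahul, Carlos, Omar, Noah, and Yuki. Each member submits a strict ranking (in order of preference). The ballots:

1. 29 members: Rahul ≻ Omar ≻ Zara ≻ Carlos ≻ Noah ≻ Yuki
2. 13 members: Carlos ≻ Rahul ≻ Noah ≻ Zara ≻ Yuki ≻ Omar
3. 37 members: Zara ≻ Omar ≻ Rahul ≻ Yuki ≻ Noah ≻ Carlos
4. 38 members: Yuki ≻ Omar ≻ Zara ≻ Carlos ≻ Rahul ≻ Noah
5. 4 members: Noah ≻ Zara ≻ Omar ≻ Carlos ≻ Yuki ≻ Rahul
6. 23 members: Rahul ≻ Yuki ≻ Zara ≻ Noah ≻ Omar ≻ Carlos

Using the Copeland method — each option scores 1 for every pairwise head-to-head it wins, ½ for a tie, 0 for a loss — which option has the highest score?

Zara

Zara: beats Rahul, Carlos, Omar, Noah, and Yuki → score 5.
Rahul: beats Carlos, Noah, and Yuki; loses to Zara and Omar → score 3.
Carlos: beats Noah; loses to Zara, Rahul, Omar, and Yuki → score 1.
Omar: beats Rahul, Carlos, and Noah; loses to Zara and Yuki → score 3.
Noah: loses to Zara, Rahul, Carlos, Omar, and Yuki → score 0.
Yuki: beats Carlos, Omar, and Noah; loses to Zara and Rahul → score 3.
Zara has the best pairwise record.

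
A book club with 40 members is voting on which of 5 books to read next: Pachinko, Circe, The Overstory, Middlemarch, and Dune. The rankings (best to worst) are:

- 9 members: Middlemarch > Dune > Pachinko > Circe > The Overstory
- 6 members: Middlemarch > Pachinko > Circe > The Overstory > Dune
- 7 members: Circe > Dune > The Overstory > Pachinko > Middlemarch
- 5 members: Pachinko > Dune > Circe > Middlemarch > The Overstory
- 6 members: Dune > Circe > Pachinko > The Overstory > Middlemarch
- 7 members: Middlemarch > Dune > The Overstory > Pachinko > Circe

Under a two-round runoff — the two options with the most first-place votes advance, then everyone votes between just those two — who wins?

Middlemarch

Round 1 first-place votes: Pachinko 5, Circe 7, The Overstory 0, Middlemarch 22, Dune 6.
Middlemarch and Circe advance.
Runoff: Middlemarch is preferred to Circe by 22 voters; Circe by 18.
Middlemarch wins the runoff.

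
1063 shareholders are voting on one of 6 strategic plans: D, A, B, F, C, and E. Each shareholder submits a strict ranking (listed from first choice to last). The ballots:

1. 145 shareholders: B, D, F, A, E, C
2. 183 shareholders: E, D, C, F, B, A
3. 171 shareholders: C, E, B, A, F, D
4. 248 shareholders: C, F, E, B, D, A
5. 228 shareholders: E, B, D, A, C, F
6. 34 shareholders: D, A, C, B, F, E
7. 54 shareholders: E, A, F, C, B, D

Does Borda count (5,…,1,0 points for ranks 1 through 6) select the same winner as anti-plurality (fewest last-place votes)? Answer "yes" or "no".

Borda — scores: D 2414, A 1440, B 2951, F 2160, C 3082, E 3898. Winner: E.
Anti-plurality — last-place votes: D 225, A 431, B 0, F 228, C 145, E 34. Winner: B.
The two methods disagree.

no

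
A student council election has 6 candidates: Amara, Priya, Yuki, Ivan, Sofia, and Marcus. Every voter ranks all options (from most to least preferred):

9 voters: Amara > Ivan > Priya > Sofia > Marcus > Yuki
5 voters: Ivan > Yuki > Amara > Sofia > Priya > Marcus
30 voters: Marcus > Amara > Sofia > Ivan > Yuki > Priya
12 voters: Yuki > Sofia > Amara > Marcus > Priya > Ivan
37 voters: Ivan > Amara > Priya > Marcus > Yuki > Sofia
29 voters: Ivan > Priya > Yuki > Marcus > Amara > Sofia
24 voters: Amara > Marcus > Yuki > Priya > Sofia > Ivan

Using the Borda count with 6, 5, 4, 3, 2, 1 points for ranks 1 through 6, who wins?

Amara

Amara: 9·6 + 5·4 + 30·5 + 12·4 + 37·5 + 29·2 + 24·6 = 659
Priya: 9·4 + 5·2 + 30·1 + 12·2 + 37·4 + 29·5 + 24·3 = 465
Yuki: 9·1 + 5·5 + 30·2 + 12·6 + 37·2 + 29·4 + 24·4 = 452
Ivan: 9·5 + 5·6 + 30·3 + 12·1 + 37·6 + 29·6 + 24·1 = 597
Sofia: 9·3 + 5·3 + 30·4 + 12·5 + 37·1 + 29·1 + 24·2 = 336
Marcus: 9·2 + 5·1 + 30·6 + 12·3 + 37·3 + 29·3 + 24·5 = 557
Amara has the highest Borda score (659).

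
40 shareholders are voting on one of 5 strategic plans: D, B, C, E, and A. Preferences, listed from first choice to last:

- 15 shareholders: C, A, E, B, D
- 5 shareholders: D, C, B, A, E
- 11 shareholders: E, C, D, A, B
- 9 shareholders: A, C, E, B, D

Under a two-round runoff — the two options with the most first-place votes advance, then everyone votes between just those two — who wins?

Round 1 first-place votes: D 5, B 0, C 15, E 11, A 9.
C and E advance.
Runoff: C is preferred to E by 29 voters; E by 11.
C wins the runoff.

C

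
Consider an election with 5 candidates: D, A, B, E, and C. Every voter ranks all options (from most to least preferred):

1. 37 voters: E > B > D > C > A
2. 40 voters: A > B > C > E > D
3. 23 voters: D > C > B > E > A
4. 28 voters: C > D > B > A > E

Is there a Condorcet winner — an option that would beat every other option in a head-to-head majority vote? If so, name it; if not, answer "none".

B

B vs D: 77–51 for B.
B vs A: 88–40 for B.
B vs E: 91–37 for B.
B vs C: 77–51 for B.
B beats every other option head-to-head.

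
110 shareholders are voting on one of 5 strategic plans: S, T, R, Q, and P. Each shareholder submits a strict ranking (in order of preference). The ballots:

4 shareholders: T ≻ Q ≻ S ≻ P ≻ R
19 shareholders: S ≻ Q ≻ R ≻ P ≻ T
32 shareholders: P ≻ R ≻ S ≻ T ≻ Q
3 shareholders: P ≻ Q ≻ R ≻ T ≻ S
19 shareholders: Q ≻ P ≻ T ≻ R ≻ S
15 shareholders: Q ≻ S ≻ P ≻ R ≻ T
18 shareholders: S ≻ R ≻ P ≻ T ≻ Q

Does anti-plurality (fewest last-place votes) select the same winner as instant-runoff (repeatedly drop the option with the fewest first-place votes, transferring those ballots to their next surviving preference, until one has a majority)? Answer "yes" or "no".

Anti-plurality — last-place votes: S 22, T 34, R 4, Q 50, P 0. Winner: P.
Instant-runoff — R1 S 37, T 4, R 0, Q 34, P 35 (R out); R2 S 37, T 4, Q 34, P 35 (T out); R3 S 37, Q 38, P 35 (P out); R4 S 69, Q 41 (S winner). Winner: S.
The two methods disagree.

no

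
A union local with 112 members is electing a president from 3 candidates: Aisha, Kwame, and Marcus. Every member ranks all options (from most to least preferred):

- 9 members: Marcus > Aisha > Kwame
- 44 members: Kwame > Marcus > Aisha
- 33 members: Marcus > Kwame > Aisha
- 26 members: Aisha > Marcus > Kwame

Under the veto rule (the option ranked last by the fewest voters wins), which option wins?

Last-place votes: Aisha 77, Kwame 35, Marcus 0.
Marcus is ranked last by the fewest voters, so Marcus wins.

Marcus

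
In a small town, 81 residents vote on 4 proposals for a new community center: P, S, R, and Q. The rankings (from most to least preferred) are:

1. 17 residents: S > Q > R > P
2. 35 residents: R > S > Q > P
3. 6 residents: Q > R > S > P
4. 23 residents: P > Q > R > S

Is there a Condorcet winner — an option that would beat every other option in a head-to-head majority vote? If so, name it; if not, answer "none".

Checking pairwise contests:
S beats P 58–23.
R beats S 64–17.
Q beats R 46–35.
S beats Q 52–29.
Every option loses at least one head-to-head, so there is no Condorcet winner.

none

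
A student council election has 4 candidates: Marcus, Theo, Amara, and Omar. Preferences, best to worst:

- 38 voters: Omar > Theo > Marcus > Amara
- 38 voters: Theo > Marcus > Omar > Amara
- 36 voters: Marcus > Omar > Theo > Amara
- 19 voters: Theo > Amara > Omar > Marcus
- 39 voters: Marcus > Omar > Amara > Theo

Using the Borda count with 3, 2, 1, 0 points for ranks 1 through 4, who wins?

Marcus

Marcus: 38·1 + 38·2 + 36·3 + 19·0 + 39·3 = 339
Theo: 38·2 + 38·3 + 36·1 + 19·3 + 39·0 = 283
Amara: 38·0 + 38·0 + 36·0 + 19·2 + 39·1 = 77
Omar: 38·3 + 38·1 + 36·2 + 19·1 + 39·2 = 321
Marcus has the highest Borda score (339).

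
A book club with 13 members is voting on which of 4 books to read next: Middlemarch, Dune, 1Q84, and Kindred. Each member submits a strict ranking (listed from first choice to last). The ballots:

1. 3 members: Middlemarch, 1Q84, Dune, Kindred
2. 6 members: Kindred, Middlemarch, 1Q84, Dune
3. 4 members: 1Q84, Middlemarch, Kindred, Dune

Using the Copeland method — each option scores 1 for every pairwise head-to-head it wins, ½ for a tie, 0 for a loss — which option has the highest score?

Middlemarch: beats Dune, 1Q84, and Kindred → score 3.
Dune: loses to Middlemarch, 1Q84, and Kindred → score 0.
1Q84: beats Dune and Kindred; loses to Middlemarch → score 2.
Kindred: beats Dune; loses to Middlemarch and 1Q84 → score 1.
Middlemarch has the best pairwise record.

Middlemarch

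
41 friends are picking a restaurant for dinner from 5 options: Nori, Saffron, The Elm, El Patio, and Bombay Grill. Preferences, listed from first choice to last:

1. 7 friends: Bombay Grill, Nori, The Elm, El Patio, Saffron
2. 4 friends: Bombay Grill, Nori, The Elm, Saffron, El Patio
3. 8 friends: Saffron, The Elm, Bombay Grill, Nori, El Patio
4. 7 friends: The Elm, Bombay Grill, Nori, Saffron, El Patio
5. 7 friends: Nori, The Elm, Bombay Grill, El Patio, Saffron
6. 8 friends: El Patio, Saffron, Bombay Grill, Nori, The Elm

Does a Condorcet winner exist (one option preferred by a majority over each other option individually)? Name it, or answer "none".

none

Checking pairwise contests:
Bombay Grill beats Nori 34–7.
Nori beats Saffron 25–16.
Nori beats The Elm 26–15.
Nori beats El Patio 33–8.
The Elm beats Bombay Grill 22–19.
Every option loses at least one head-to-head, so there is no Condorcet winner.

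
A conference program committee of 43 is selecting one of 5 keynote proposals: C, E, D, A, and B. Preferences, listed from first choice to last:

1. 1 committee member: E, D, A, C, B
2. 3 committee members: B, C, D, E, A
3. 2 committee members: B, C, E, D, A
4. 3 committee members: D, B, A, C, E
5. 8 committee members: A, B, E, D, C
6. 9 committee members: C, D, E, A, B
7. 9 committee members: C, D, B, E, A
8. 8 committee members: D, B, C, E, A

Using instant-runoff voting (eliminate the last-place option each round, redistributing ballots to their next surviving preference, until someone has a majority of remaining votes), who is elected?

Round 1: C 18, E 1, D 11, A 8, B 5. Eliminate E.
Round 2: C 18, D 12, A 8, B 5. Eliminate B.
Round 3: C 23, D 12, A 8. C has a majority.

C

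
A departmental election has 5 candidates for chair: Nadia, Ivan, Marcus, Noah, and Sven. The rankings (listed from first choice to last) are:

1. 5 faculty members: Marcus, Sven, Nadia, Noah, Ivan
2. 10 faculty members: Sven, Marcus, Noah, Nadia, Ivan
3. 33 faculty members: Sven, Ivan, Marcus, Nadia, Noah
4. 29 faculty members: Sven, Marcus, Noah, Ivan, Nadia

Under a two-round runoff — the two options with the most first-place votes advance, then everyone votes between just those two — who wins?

Sven

Round 1 first-place votes: Nadia 0, Ivan 0, Marcus 5, Noah 0, Sven 72.
Sven and Marcus advance.
Runoff: Sven is preferred to Marcus by 72 voters; Marcus by 5.
Sven wins the runoff.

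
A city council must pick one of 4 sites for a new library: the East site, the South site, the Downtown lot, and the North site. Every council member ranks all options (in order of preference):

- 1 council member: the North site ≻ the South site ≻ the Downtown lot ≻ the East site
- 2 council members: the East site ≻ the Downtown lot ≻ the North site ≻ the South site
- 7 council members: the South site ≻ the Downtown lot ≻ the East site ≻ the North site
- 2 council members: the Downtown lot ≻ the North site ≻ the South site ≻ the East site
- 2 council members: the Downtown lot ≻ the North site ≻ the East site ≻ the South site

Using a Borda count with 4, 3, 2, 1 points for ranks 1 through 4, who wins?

the Downtown lot

the East site: 1·1 + 2·4 + 7·2 + 2·1 + 2·2 = 29
the South site: 1·3 + 2·1 + 7·4 + 2·2 + 2·1 = 39
the Downtown lot: 1·2 + 2·3 + 7·3 + 2·4 + 2·4 = 45
the North site: 1·4 + 2·2 + 7·1 + 2·3 + 2·3 = 27
the Downtown lot has the highest Borda score (45).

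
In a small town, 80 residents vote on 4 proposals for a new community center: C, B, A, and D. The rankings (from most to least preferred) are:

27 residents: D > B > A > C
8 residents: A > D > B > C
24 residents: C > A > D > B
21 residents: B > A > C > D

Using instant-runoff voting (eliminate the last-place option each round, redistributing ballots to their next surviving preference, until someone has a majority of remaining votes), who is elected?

C

Round 1: C 24, B 21, A 8, D 27. Eliminate A.
Round 2: C 24, B 21, D 35. Eliminate B.
Round 3: C 45, D 35. C has a majority.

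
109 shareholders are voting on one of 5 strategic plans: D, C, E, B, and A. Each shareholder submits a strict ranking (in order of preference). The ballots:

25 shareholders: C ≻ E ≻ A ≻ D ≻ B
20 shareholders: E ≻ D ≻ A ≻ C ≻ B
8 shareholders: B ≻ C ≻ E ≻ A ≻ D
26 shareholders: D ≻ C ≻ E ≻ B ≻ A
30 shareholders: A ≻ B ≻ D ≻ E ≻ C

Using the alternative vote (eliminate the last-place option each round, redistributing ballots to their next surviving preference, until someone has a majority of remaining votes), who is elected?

Round 1: D 26, C 25, E 20, B 8, A 30. Eliminate B.
Round 2: D 26, C 33, E 20, A 30. Eliminate E.
Round 3: D 46, C 33, A 30. Eliminate A.
Round 4: D 76, C 33. D has a majority.

D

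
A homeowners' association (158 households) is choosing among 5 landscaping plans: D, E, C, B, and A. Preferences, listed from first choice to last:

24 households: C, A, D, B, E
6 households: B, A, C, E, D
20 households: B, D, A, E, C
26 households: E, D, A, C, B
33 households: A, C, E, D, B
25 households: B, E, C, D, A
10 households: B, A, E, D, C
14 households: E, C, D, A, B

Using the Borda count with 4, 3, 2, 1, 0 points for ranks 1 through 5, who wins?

D: 24·2 + 6·0 + 20·3 + 26·3 + 33·1 + 25·1 + 10·1 + 14·2 = 282
E: 24·0 + 6·1 + 20·1 + 26·4 + 33·2 + 25·3 + 10·2 + 14·4 = 347
C: 24·4 + 6·2 + 20·0 + 26·1 + 33·3 + 25·2 + 10·0 + 14·3 = 325
B: 24·1 + 6·4 + 20·4 + 26·0 + 33·0 + 25·4 + 10·4 + 14·0 = 268
A: 24·3 + 6·3 + 20·2 + 26·2 + 33·4 + 25·0 + 10·3 + 14·1 = 358
A has the highest Borda score (358).

A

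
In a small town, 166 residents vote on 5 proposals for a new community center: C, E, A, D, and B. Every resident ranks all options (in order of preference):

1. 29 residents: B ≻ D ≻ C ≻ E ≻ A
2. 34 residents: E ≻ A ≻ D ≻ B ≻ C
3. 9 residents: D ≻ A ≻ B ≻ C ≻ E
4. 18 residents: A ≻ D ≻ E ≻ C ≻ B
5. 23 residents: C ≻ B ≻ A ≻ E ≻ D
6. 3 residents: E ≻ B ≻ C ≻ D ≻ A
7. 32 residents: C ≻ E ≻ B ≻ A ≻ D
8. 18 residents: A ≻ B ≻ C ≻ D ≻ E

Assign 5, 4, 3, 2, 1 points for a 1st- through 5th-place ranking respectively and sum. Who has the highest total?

B

C: 29·3 + 34·1 + 9·2 + 18·2 + 23·5 + 3·3 + 32·5 + 18·3 = 513
E: 29·2 + 34·5 + 9·1 + 18·3 + 23·2 + 3·5 + 32·4 + 18·1 = 498
A: 29·1 + 34·4 + 9·4 + 18·5 + 23·3 + 3·1 + 32·2 + 18·5 = 517
D: 29·4 + 34·3 + 9·5 + 18·4 + 23·1 + 3·2 + 32·1 + 18·2 = 432
B: 29·5 + 34·2 + 9·3 + 18·1 + 23·4 + 3·4 + 32·3 + 18·4 = 530
B has the highest Borda score (530).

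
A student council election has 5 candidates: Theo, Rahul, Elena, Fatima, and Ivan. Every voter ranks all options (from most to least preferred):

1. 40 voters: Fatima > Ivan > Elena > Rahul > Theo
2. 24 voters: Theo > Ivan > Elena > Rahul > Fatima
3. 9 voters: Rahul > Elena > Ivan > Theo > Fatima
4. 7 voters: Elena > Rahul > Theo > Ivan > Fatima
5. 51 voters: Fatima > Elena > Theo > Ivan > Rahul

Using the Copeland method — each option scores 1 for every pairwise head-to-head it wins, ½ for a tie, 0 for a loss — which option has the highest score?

Fatima

Theo: beats Rahul and Ivan; loses to Elena and Fatima → score 2.
Rahul: loses to Theo, Elena, Fatima, and Ivan → score 0.
Elena: beats Theo, Rahul, and Ivan; loses to Fatima → score 3.
Fatima: beats Theo, Rahul, Elena, and Ivan → score 4.
Ivan: beats Rahul; loses to Theo, Elena, and Fatima → score 1.
Fatima has the best pairwise record.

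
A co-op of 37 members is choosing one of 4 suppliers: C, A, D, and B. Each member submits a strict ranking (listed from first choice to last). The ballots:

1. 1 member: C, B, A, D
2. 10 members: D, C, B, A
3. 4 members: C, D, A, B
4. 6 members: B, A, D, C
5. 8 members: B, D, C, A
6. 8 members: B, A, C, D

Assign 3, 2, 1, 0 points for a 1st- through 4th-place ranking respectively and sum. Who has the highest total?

C: 1·3 + 10·2 + 4·3 + 6·0 + 8·1 + 8·1 = 51
A: 1·1 + 10·0 + 4·1 + 6·2 + 8·0 + 8·2 = 33
D: 1·0 + 10·3 + 4·2 + 6·1 + 8·2 + 8·0 = 60
B: 1·2 + 10·1 + 4·0 + 6·3 + 8·3 + 8·3 = 78
B has the highest Borda score (78).

B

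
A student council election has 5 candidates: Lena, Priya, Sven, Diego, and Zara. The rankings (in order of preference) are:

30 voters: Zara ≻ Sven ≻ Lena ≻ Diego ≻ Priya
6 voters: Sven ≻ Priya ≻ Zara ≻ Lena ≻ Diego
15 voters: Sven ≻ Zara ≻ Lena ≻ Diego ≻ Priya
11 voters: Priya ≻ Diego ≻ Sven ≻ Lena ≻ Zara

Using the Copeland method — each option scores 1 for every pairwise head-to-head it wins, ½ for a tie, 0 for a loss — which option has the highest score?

Lena: beats Priya and Diego; loses to Sven and Zara → score 2.
Priya: loses to Lena, Sven, Diego, and Zara → score 0.
Sven: beats Lena, Priya, Diego, and Zara → score 4.
Diego: beats Priya; loses to Lena, Sven, and Zara → score 1.
Zara: beats Lena, Priya, and Diego; loses to Sven → score 3.
Sven has the best pairwise record.

Sven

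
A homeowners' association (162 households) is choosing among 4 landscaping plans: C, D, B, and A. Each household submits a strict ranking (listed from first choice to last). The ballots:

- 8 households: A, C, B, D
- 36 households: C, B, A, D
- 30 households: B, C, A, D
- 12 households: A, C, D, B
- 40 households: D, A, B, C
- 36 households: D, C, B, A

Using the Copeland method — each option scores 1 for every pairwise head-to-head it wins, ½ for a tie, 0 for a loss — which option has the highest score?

C

C: beats D, B, and A → score 3.
D: beats B; loses to C and A → score 1.
B: beats A; loses to C and D → score 1.
A: beats D; loses to C and B → score 1.
C has the best pairwise record.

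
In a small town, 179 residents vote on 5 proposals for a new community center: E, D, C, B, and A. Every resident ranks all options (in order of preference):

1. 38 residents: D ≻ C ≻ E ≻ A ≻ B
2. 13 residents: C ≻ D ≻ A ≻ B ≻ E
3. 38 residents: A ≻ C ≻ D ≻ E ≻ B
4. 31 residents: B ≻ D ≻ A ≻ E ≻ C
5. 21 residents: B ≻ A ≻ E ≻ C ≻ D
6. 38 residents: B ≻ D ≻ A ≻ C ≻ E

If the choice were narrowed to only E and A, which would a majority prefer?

A

Voters preferring E to A: 38; preferring A to E: 141.
A wins the head-to-head.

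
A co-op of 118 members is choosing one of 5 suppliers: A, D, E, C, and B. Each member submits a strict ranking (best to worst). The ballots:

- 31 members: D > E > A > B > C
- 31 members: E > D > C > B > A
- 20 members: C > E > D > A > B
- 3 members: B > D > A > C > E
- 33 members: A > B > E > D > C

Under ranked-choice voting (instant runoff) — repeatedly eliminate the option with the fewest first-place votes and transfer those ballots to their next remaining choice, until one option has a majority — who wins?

E

Round 1: A 33, D 31, E 31, C 20, B 3. Eliminate B.
Round 2: A 33, D 34, E 31, C 20. Eliminate C.
Round 3: A 33, D 34, E 51. Eliminate A.
Round 4: D 34, E 84. E has a majority.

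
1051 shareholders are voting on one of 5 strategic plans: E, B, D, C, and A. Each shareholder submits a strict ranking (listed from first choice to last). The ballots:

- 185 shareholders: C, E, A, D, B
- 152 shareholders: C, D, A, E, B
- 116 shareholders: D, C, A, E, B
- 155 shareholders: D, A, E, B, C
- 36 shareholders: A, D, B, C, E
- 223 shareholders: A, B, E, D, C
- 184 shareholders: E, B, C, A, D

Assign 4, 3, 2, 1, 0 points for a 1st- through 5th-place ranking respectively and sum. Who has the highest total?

A

E: 185·3 + 152·1 + 116·1 + 155·2 + 36·0 + 223·2 + 184·4 = 2315
B: 185·0 + 152·0 + 116·0 + 155·1 + 36·2 + 223·3 + 184·3 = 1448
D: 185·1 + 152·3 + 116·4 + 155·4 + 36·3 + 223·1 + 184·0 = 2056
C: 185·4 + 152·4 + 116·3 + 155·0 + 36·1 + 223·0 + 184·2 = 2100
A: 185·2 + 152·2 + 116·2 + 155·3 + 36·4 + 223·4 + 184·1 = 2591
A has the highest Borda score (2591).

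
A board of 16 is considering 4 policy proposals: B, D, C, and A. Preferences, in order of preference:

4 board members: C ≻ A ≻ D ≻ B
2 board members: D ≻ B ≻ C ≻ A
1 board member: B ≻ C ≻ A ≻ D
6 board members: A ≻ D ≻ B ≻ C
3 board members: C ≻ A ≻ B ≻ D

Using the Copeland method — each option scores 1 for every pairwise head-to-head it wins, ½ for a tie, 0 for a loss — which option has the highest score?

B: beats C; loses to D and A → score 1.
D: beats B; ties C; loses to A → score 1.5.
C: beats A; ties D; loses to B → score 1.5.
A: beats B and D; loses to C → score 2.
A has the best pairwise record.

A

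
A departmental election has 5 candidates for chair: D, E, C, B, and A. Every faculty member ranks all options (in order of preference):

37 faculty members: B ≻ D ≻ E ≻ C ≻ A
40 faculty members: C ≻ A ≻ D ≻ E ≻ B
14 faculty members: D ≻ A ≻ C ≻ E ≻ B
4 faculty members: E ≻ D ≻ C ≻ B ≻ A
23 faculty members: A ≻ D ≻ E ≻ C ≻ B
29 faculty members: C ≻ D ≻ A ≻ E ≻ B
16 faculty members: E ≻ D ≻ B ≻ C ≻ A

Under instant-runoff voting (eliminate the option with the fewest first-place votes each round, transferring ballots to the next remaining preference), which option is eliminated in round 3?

A

Round 1: D 14, E 20, C 69, B 37, A 23. Eliminate D.
Round 2: E 20, C 69, B 37, A 37. Eliminate E.
Round 3: C 73, B 53, A 37. Eliminate A.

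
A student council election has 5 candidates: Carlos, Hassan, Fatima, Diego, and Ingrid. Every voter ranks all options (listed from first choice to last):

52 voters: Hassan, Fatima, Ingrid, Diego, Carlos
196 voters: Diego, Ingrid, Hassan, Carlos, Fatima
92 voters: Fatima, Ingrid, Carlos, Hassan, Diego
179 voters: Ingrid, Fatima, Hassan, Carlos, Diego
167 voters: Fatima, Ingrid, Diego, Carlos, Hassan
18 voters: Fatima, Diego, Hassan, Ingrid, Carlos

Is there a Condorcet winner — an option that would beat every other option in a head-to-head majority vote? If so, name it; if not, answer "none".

Ingrid vs Carlos: 704–0 for Ingrid.
Ingrid vs Hassan: 634–70 for Ingrid.
Ingrid vs Fatima: 375–329 for Ingrid.
Ingrid vs Diego: 490–214 for Ingrid.
Ingrid beats every other option head-to-head.

Ingrid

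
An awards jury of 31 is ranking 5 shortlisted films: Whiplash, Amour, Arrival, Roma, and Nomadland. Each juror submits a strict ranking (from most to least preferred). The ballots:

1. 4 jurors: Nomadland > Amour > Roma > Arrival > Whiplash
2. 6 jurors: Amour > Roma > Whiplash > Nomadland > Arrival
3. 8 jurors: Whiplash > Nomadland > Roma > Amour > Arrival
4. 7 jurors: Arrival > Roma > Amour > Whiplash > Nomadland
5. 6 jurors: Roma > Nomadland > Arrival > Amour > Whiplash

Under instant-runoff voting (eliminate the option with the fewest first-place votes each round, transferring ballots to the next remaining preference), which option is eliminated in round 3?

Whiplash

Round 1: Whiplash 8, Amour 6, Arrival 7, Roma 6, Nomadland 4. Eliminate Nomadland.
Round 2: Whiplash 8, Amour 10, Arrival 7, Roma 6. Eliminate Roma.
Round 3: Whiplash 8, Amour 10, Arrival 13. Eliminate Whiplash.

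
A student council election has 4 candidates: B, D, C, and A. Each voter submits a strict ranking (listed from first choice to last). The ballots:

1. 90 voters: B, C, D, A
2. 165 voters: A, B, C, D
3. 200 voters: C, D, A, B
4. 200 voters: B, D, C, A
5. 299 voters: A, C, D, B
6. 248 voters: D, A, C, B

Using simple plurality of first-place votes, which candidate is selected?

First-place votes: B 290, D 248, C 200, A 464.
A has the most first-place votes.

A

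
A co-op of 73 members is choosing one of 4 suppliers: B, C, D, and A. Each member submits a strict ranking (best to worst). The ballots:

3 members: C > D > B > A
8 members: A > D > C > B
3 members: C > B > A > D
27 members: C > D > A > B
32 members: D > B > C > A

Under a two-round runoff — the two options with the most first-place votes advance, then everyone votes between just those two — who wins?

D

Round 1 first-place votes: B 0, C 33, D 32, A 8.
C and D advance.
Runoff: C is preferred to D by 33 voters; D by 40.
D wins the runoff.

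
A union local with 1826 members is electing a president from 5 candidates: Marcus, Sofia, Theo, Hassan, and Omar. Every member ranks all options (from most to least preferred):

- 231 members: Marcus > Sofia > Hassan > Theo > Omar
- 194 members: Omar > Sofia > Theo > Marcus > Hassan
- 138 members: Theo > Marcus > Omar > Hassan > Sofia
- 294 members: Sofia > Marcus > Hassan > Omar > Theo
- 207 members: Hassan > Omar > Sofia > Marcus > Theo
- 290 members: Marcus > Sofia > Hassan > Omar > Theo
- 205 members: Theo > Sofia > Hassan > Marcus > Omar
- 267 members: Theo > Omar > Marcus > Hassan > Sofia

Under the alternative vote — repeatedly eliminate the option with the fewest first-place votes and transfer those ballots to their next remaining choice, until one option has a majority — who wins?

Round 1: Marcus 521, Sofia 294, Theo 610, Hassan 207, Omar 194. Eliminate Omar.
Round 2: Marcus 521, Sofia 488, Theo 610, Hassan 207. Eliminate Hassan.
Round 3: Marcus 521, Sofia 695, Theo 610. Eliminate Marcus.
Round 4: Sofia 1216, Theo 610. Sofia has a majority.

Sofia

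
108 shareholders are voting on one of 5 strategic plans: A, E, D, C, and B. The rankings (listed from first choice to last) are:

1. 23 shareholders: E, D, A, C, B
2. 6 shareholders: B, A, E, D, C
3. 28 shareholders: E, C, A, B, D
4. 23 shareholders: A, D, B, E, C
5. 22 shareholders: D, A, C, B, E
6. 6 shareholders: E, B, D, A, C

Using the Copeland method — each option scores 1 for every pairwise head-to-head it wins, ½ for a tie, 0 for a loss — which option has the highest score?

A: beats D, C, and B; loses to E → score 3.
E: beats A, D, C, and B → score 4.
D: beats C and B; loses to A and E → score 2.
C: beats B; loses to A, E, and D → score 1.
B: loses to A, E, D, and C → score 0.
E has the best pairwise record.

E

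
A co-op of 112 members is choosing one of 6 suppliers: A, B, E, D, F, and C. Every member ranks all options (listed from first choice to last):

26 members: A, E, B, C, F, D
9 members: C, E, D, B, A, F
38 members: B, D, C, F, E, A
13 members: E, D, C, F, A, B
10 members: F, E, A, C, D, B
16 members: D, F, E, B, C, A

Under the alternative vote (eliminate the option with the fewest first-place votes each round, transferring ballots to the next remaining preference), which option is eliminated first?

C

Round 1: A 26, B 38, E 13, D 16, F 10, C 9. Eliminate C.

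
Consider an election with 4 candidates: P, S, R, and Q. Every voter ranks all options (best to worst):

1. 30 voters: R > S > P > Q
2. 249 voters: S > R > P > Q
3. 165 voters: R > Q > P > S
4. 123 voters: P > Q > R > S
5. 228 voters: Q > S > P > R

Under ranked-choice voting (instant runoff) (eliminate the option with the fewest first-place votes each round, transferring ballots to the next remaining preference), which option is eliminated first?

P

Round 1: P 123, S 249, R 195, Q 228. Eliminate P.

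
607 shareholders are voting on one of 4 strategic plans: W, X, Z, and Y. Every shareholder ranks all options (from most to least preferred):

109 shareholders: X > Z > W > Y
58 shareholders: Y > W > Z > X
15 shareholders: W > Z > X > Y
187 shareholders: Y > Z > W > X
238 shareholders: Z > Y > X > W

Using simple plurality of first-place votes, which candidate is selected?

First-place votes: W 15, X 109, Z 238, Y 245.
Y has the most first-place votes.

Y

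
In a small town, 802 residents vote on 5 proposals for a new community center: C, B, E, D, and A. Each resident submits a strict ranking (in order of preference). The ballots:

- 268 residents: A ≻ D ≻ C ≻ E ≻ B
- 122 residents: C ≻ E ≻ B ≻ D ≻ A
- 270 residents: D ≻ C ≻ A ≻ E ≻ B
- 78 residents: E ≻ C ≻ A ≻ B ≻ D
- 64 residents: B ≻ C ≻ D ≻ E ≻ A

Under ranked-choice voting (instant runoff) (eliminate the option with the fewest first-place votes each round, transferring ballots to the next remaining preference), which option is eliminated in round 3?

C

Round 1: C 122, B 64, E 78, D 270, A 268. Eliminate B.
Round 2: C 186, E 78, D 270, A 268. Eliminate E.
Round 3: C 264, D 270, A 268. Eliminate C.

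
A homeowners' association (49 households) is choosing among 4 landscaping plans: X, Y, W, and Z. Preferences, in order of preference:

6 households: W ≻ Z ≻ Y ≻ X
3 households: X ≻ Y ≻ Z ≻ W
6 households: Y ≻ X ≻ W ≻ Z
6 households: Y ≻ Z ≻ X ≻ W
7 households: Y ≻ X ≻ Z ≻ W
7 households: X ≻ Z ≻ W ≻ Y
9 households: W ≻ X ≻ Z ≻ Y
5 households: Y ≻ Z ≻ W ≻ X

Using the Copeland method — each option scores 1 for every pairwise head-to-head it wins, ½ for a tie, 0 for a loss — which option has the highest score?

X: beats W and Z; loses to Y → score 2.
Y: beats X, W, and Z → score 3.
W: loses to X, Y, and Z → score 0.
Z: beats W; loses to X and Y → score 1.
Y has the best pairwise record.

Y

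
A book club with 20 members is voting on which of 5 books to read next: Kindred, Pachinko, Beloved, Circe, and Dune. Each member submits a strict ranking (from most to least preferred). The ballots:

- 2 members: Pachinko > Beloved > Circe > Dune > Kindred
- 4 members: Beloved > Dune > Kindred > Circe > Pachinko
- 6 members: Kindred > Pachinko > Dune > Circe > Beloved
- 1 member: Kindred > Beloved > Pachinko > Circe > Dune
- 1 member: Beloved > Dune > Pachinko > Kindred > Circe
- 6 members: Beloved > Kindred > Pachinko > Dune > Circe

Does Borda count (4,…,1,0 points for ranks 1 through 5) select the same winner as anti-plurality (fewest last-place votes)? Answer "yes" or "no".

Borda — scores: Kindred 55, Pachinko 42, Beloved 53, Circe 15, Dune 35. Winner: Kindred.
Anti-plurality — last-place votes: Kindred 2, Pachinko 4, Beloved 6, Circe 7, Dune 1. Winner: Dune.
The two methods disagree.

no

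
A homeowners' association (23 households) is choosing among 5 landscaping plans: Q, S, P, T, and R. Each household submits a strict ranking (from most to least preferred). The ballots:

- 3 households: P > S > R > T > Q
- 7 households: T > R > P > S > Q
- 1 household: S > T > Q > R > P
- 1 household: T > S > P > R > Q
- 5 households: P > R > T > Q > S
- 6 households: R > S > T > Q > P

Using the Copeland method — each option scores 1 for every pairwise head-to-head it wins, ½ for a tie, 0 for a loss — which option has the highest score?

Q: loses to S, P, T, and R → score 0.
S: beats Q; loses to P, T, and R → score 1.
P: beats Q and S; loses to T and R → score 2.
T: beats Q, S, and P; loses to R → score 3.
R: beats Q, S, P, and T → score 4.
R has the best pairwise record.

R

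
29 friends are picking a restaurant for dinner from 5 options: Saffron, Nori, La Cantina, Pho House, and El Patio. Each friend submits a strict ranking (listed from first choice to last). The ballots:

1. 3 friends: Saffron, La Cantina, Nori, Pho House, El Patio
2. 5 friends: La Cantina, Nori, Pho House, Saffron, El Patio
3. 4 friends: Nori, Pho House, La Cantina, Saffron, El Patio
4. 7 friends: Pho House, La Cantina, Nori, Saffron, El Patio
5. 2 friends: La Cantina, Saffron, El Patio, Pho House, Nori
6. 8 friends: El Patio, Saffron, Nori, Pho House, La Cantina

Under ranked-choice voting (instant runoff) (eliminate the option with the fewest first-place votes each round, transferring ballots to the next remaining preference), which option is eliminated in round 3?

Round 1: Saffron 3, Nori 4, La Cantina 7, Pho House 7, El Patio 8. Eliminate Saffron.
Round 2: Nori 4, La Cantina 10, Pho House 7, El Patio 8. Eliminate Nori.
Round 3: La Cantina 10, Pho House 11, El Patio 8. Eliminate El Patio.

El Patio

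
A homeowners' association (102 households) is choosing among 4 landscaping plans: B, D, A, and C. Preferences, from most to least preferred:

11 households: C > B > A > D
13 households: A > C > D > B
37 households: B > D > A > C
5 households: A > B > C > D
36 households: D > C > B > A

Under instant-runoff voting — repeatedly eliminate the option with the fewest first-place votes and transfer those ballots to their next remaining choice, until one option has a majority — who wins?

B

Round 1: B 37, D 36, A 18, C 11. Eliminate C.
Round 2: B 48, D 36, A 18. Eliminate A.
Round 3: B 53, D 49. B has a majority.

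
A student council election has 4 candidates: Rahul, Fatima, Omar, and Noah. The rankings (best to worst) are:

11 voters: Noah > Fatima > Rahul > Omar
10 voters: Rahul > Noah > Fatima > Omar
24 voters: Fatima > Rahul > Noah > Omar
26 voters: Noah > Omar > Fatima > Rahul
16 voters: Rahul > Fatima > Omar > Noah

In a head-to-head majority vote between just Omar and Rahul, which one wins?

Voters preferring Omar to Rahul: 26; preferring Rahul to Omar: 61.
Rahul wins the head-to-head.

Rahul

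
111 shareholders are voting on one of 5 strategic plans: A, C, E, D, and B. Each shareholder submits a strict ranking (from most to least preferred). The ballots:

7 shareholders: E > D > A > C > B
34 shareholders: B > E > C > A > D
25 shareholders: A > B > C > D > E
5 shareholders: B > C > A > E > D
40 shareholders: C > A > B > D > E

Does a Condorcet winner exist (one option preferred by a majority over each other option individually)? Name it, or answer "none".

Checking pairwise contests:
C beats A 79–32.
B beats C 64–47.
A beats E 70–41.
A beats D 104–7.
A beats B 72–39.
Every option loses at least one head-to-head, so there is no Condorcet winner.

none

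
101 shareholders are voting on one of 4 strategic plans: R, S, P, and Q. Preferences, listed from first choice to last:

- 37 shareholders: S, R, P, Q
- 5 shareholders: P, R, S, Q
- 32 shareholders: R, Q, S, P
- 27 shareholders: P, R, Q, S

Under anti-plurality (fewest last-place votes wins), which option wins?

R

Last-place votes: R 0, S 27, P 32, Q 42.
R is ranked last by the fewest voters, so R wins.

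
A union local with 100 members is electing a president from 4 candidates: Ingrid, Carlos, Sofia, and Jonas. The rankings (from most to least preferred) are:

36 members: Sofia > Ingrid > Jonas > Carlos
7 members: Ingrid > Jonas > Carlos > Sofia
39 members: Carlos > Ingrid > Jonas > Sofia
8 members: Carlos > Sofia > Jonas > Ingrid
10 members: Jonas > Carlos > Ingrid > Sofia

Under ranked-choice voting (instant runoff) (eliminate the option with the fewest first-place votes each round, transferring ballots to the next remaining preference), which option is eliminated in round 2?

Jonas

Round 1: Ingrid 7, Carlos 47, Sofia 36, Jonas 10. Eliminate Ingrid.
Round 2: Carlos 47, Sofia 36, Jonas 17. Eliminate Jonas.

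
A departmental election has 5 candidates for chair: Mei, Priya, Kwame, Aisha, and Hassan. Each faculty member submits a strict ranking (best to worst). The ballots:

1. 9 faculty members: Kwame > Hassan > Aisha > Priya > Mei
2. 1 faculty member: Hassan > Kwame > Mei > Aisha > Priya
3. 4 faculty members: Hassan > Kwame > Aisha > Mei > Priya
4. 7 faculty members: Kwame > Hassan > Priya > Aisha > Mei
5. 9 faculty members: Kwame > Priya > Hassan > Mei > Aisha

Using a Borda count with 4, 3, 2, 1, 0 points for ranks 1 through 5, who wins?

Mei: 9·0 + 1·2 + 4·1 + 7·0 + 9·1 = 15
Priya: 9·1 + 1·0 + 4·0 + 7·2 + 9·3 = 50
Kwame: 9·4 + 1·3 + 4·3 + 7·4 + 9·4 = 115
Aisha: 9·2 + 1·1 + 4·2 + 7·1 + 9·0 = 34
Hassan: 9·3 + 1·4 + 4·4 + 7·3 + 9·2 = 86
Kwame has the highest Borda score (115).

Kwame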